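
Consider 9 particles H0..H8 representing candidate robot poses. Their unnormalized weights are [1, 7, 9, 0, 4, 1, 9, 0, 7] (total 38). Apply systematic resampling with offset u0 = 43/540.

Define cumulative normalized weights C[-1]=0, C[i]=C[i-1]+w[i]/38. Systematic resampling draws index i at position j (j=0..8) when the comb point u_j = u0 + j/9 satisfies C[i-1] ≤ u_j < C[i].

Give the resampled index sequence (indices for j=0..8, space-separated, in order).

C = [1/38, 4/19, 17/38, 17/38, 21/38, 11/19, 31/38, 31/38, 1]
j=0: u_0=43/540 ∈ [1/38, 4/19) → index 1
j=1: u_1=103/540 ∈ [1/38, 4/19) → index 1
j=2: u_2=163/540 ∈ [4/19, 17/38) → index 2
j=3: u_3=223/540 ∈ [4/19, 17/38) → index 2
j=4: u_4=283/540 ∈ [17/38, 21/38) → index 4
j=5: u_5=343/540 ∈ [11/19, 31/38) → index 6
j=6: u_6=403/540 ∈ [11/19, 31/38) → index 6
j=7: u_7=463/540 ∈ [31/38, 1) → index 8
j=8: u_8=523/540 ∈ [31/38, 1) → index 8

1 1 2 2 4 6 6 8 8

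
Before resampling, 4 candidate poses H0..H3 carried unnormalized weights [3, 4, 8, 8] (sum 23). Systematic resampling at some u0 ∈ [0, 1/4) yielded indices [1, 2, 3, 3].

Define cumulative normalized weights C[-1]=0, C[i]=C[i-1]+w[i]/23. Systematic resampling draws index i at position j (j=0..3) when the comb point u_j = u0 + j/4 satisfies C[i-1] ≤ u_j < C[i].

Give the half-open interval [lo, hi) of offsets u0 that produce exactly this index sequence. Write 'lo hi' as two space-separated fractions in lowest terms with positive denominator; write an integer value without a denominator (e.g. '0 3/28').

C = [3/23, 7/23, 15/23, 1]
j=0 picked index 1: u0 ∈ [3/23, 7/23)
j=1 picked index 2: u0 ∈ [5/92, 37/92)
j=2 picked index 3: u0 ∈ [7/46, 1/2)
j=3 picked index 3: u0 ∈ [-9/92, 1/4)
intersection: [7/46, 1/4)

7/46 1/4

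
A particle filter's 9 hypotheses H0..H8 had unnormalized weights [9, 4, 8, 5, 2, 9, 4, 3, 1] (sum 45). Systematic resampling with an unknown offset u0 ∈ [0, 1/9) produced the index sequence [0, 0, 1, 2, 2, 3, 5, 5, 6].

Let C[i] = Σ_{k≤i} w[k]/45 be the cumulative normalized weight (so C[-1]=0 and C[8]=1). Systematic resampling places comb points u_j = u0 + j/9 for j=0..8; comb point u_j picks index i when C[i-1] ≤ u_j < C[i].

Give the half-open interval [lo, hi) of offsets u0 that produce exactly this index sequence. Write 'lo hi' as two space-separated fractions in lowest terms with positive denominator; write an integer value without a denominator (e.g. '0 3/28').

0 1/45

C = [1/5, 13/45, 7/15, 26/45, 28/45, 37/45, 41/45, 44/45, 1]
j=0 picked index 0: u0 ∈ [0, 1/5)
j=1 picked index 0: u0 ∈ [-1/9, 4/45)
j=2 picked index 1: u0 ∈ [-1/45, 1/15)
j=3 picked index 2: u0 ∈ [-2/45, 2/15)
j=4 picked index 2: u0 ∈ [-7/45, 1/45)
j=5 picked index 3: u0 ∈ [-4/45, 1/45)
j=6 picked index 5: u0 ∈ [-2/45, 7/45)
j=7 picked index 5: u0 ∈ [-7/45, 2/45)
j=8 picked index 6: u0 ∈ [-1/15, 1/45)
intersection: [0, 1/45)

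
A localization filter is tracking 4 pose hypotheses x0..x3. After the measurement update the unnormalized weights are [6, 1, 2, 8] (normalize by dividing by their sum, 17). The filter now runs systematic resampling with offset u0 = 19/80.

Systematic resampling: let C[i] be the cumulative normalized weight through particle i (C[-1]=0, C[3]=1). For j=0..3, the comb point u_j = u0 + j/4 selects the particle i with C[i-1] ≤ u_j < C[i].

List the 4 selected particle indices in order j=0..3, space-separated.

C = [6/17, 7/17, 9/17, 1]
j=0: u_0=19/80 ∈ [0, 6/17) → index 0
j=1: u_1=39/80 ∈ [7/17, 9/17) → index 2
j=2: u_2=59/80 ∈ [9/17, 1) → index 3
j=3: u_3=79/80 ∈ [9/17, 1) → index 3

0 2 3 3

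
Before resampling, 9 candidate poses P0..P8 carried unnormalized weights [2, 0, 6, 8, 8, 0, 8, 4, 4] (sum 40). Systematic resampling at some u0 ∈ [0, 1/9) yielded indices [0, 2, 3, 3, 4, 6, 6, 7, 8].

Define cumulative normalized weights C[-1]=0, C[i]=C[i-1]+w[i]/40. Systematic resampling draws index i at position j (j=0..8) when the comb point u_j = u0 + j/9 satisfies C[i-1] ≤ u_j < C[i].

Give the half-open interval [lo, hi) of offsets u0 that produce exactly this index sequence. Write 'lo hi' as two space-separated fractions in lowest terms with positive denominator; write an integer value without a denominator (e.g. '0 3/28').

C = [1/20, 1/20, 1/5, 2/5, 3/5, 3/5, 4/5, 9/10, 1]
j=0 picked index 0: u0 ∈ [0, 1/20)
j=1 picked index 2: u0 ∈ [-11/180, 4/45)
j=2 picked index 3: u0 ∈ [-1/45, 8/45)
j=3 picked index 3: u0 ∈ [-2/15, 1/15)
j=4 picked index 4: u0 ∈ [-2/45, 7/45)
j=5 picked index 6: u0 ∈ [2/45, 11/45)
j=6 picked index 6: u0 ∈ [-1/15, 2/15)
j=7 picked index 7: u0 ∈ [1/45, 11/90)
j=8 picked index 8: u0 ∈ [1/90, 1/9)
intersection: [2/45, 1/20)

2/45 1/20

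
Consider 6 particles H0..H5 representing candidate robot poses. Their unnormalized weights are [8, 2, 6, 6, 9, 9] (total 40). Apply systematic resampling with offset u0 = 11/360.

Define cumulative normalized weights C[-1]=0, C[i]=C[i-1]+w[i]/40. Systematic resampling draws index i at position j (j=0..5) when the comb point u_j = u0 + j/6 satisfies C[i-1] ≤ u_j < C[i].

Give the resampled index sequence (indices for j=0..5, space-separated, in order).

0 0 2 3 4 5

C = [1/5, 1/4, 2/5, 11/20, 31/40, 1]
j=0: u_0=11/360 ∈ [0, 1/5) → index 0
j=1: u_1=71/360 ∈ [0, 1/5) → index 0
j=2: u_2=131/360 ∈ [1/4, 2/5) → index 2
j=3: u_3=191/360 ∈ [2/5, 11/20) → index 3
j=4: u_4=251/360 ∈ [11/20, 31/40) → index 4
j=5: u_5=311/360 ∈ [31/40, 1) → index 5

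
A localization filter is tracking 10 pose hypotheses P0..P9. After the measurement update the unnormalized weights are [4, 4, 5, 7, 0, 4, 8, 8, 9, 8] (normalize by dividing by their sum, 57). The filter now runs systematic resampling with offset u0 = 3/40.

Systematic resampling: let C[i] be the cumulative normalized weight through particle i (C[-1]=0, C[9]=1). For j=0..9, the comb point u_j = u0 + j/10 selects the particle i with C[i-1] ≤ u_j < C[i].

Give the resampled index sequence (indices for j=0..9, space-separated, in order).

C = [4/57, 8/57, 13/57, 20/57, 20/57, 8/19, 32/57, 40/57, 49/57, 1]
j=0: u_0=3/40 ∈ [4/57, 8/57) → index 1
j=1: u_1=7/40 ∈ [8/57, 13/57) → index 2
j=2: u_2=11/40 ∈ [13/57, 20/57) → index 3
j=3: u_3=3/8 ∈ [20/57, 8/19) → index 5
j=4: u_4=19/40 ∈ [8/19, 32/57) → index 6
j=5: u_5=23/40 ∈ [32/57, 40/57) → index 7
j=6: u_6=27/40 ∈ [32/57, 40/57) → index 7
j=7: u_7=31/40 ∈ [40/57, 49/57) → index 8
j=8: u_8=7/8 ∈ [49/57, 1) → index 9
j=9: u_9=39/40 ∈ [49/57, 1) → index 9

1 2 3 5 6 7 7 8 9 9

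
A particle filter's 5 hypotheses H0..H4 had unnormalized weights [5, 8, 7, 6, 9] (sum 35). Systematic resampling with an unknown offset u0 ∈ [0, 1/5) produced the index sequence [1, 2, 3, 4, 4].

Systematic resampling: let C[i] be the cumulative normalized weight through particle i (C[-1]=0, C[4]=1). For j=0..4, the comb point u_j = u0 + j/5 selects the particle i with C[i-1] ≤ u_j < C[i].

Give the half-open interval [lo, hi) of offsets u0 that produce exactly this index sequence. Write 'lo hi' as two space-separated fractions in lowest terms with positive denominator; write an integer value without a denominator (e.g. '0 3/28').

C = [1/7, 13/35, 4/7, 26/35, 1]
j=0 picked index 1: u0 ∈ [1/7, 13/35)
j=1 picked index 2: u0 ∈ [6/35, 13/35)
j=2 picked index 3: u0 ∈ [6/35, 12/35)
j=3 picked index 4: u0 ∈ [1/7, 2/5)
j=4 picked index 4: u0 ∈ [-2/35, 1/5)
intersection: [6/35, 1/5)

6/35 1/5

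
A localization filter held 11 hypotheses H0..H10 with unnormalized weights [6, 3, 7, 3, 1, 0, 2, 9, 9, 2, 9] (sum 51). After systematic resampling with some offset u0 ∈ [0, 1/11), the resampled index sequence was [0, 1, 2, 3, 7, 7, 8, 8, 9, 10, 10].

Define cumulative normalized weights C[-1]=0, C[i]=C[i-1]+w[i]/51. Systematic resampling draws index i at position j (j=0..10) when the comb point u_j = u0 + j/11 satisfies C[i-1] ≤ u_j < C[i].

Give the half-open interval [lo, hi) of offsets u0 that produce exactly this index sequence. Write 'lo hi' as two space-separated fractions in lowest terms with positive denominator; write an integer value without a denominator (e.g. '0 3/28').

38/561 16/187

C = [2/17, 3/17, 16/51, 19/51, 20/51, 20/51, 22/51, 31/51, 40/51, 14/17, 1]
j=0 picked index 0: u0 ∈ [0, 2/17)
j=1 picked index 1: u0 ∈ [5/187, 16/187)
j=2 picked index 2: u0 ∈ [-1/187, 74/561)
j=3 picked index 3: u0 ∈ [23/561, 56/561)
j=4 picked index 7: u0 ∈ [38/561, 137/561)
j=5 picked index 7: u0 ∈ [-13/561, 86/561)
j=6 picked index 8: u0 ∈ [35/561, 134/561)
j=7 picked index 8: u0 ∈ [-16/561, 83/561)
j=8 picked index 9: u0 ∈ [32/561, 18/187)
j=9 picked index 10: u0 ∈ [1/187, 2/11)
j=10 picked index 10: u0 ∈ [-16/187, 1/11)
intersection: [38/561, 16/187)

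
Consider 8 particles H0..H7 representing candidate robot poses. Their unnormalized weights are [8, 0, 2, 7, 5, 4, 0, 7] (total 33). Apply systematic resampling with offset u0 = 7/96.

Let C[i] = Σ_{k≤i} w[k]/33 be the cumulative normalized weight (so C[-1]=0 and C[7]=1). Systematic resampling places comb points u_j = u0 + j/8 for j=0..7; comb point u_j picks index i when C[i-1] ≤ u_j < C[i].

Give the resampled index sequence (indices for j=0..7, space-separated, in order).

0 0 3 3 4 5 7 7

C = [8/33, 8/33, 10/33, 17/33, 2/3, 26/33, 26/33, 1]
j=0: u_0=7/96 ∈ [0, 8/33) → index 0
j=1: u_1=19/96 ∈ [0, 8/33) → index 0
j=2: u_2=31/96 ∈ [10/33, 17/33) → index 3
j=3: u_3=43/96 ∈ [10/33, 17/33) → index 3
j=4: u_4=55/96 ∈ [17/33, 2/3) → index 4
j=5: u_5=67/96 ∈ [2/3, 26/33) → index 5
j=6: u_6=79/96 ∈ [26/33, 1) → index 7
j=7: u_7=91/96 ∈ [26/33, 1) → index 7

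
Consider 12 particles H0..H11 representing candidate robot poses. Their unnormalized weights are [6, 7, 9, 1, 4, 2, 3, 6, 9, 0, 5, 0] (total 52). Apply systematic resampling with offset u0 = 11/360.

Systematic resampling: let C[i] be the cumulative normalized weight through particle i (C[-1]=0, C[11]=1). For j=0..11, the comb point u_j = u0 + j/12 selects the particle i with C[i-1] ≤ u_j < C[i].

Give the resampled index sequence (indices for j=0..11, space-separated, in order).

C = [3/26, 1/4, 11/26, 23/52, 27/52, 29/52, 8/13, 19/26, 47/52, 47/52, 1, 1]
j=0: u_0=11/360 ∈ [0, 3/26) → index 0
j=1: u_1=41/360 ∈ [0, 3/26) → index 0
j=2: u_2=71/360 ∈ [3/26, 1/4) → index 1
j=3: u_3=101/360 ∈ [1/4, 11/26) → index 2
j=4: u_4=131/360 ∈ [1/4, 11/26) → index 2
j=5: u_5=161/360 ∈ [23/52, 27/52) → index 4
j=6: u_6=191/360 ∈ [27/52, 29/52) → index 5
j=7: u_7=221/360 ∈ [29/52, 8/13) → index 6
j=8: u_8=251/360 ∈ [8/13, 19/26) → index 7
j=9: u_9=281/360 ∈ [19/26, 47/52) → index 8
j=10: u_10=311/360 ∈ [19/26, 47/52) → index 8
j=11: u_11=341/360 ∈ [47/52, 1) → index 10

0 0 1 2 2 4 5 6 7 8 8 10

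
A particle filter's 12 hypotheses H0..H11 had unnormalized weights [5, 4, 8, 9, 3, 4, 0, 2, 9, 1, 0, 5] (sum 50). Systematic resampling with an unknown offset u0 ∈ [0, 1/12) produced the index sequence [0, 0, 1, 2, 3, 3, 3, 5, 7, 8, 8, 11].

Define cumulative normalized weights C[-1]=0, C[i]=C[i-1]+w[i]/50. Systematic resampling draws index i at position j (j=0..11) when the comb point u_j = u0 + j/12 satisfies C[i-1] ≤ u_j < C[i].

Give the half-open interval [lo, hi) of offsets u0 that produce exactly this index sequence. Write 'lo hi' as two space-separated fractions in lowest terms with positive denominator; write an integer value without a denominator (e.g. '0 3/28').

C = [1/10, 9/50, 17/50, 13/25, 29/50, 33/50, 33/50, 7/10, 22/25, 9/10, 9/10, 1]
j=0 picked index 0: u0 ∈ [0, 1/10)
j=1 picked index 0: u0 ∈ [-1/12, 1/60)
j=2 picked index 1: u0 ∈ [-1/15, 1/75)
j=3 picked index 2: u0 ∈ [-7/100, 9/100)
j=4 picked index 3: u0 ∈ [1/150, 14/75)
j=5 picked index 3: u0 ∈ [-23/300, 31/300)
j=6 picked index 3: u0 ∈ [-4/25, 1/50)
j=7 picked index 5: u0 ∈ [-1/300, 23/300)
j=8 picked index 7: u0 ∈ [-1/150, 1/30)
j=9 picked index 8: u0 ∈ [-1/20, 13/100)
j=10 picked index 8: u0 ∈ [-2/15, 7/150)
j=11 picked index 11: u0 ∈ [-1/60, 1/12)
intersection: [1/150, 1/75)

1/150 1/75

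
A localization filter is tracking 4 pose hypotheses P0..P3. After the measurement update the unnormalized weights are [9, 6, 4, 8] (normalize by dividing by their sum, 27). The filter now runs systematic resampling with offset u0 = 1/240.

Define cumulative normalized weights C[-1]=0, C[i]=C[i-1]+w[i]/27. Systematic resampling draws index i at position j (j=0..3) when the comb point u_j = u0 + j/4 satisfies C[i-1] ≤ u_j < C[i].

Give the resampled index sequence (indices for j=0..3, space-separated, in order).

C = [1/3, 5/9, 19/27, 1]
j=0: u_0=1/240 ∈ [0, 1/3) → index 0
j=1: u_1=61/240 ∈ [0, 1/3) → index 0
j=2: u_2=121/240 ∈ [1/3, 5/9) → index 1
j=3: u_3=181/240 ∈ [19/27, 1) → index 3

0 0 1 3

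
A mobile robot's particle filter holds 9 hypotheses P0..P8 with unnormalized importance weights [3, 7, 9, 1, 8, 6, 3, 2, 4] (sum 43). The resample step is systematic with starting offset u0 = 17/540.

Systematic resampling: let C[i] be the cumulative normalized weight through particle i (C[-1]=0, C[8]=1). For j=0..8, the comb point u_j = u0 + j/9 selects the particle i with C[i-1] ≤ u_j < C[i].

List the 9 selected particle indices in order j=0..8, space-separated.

0 1 2 2 4 4 5 6 8

C = [3/43, 10/43, 19/43, 20/43, 28/43, 34/43, 37/43, 39/43, 1]
j=0: u_0=17/540 ∈ [0, 3/43) → index 0
j=1: u_1=77/540 ∈ [3/43, 10/43) → index 1
j=2: u_2=137/540 ∈ [10/43, 19/43) → index 2
j=3: u_3=197/540 ∈ [10/43, 19/43) → index 2
j=4: u_4=257/540 ∈ [20/43, 28/43) → index 4
j=5: u_5=317/540 ∈ [20/43, 28/43) → index 4
j=6: u_6=377/540 ∈ [28/43, 34/43) → index 5
j=7: u_7=437/540 ∈ [34/43, 37/43) → index 6
j=8: u_8=497/540 ∈ [39/43, 1) → index 8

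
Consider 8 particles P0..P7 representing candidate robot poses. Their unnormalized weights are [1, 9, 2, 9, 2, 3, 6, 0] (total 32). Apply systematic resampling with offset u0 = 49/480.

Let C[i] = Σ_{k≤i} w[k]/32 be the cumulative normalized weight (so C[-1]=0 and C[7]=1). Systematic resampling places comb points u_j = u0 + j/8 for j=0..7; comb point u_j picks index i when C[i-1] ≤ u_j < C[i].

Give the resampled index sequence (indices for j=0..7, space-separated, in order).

C = [1/32, 5/16, 3/8, 21/32, 23/32, 13/16, 1, 1]
j=0: u_0=49/480 ∈ [1/32, 5/16) → index 1
j=1: u_1=109/480 ∈ [1/32, 5/16) → index 1
j=2: u_2=169/480 ∈ [5/16, 3/8) → index 2
j=3: u_3=229/480 ∈ [3/8, 21/32) → index 3
j=4: u_4=289/480 ∈ [3/8, 21/32) → index 3
j=5: u_5=349/480 ∈ [23/32, 13/16) → index 5
j=6: u_6=409/480 ∈ [13/16, 1) → index 6
j=7: u_7=469/480 ∈ [13/16, 1) → index 6

1 1 2 3 3 5 6 6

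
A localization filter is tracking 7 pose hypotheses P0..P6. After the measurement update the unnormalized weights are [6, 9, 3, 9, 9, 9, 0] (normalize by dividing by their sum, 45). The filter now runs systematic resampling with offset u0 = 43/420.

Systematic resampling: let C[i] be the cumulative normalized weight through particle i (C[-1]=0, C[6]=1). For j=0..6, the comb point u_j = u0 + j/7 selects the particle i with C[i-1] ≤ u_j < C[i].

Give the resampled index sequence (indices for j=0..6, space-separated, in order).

0 1 2 3 4 5 5

C = [2/15, 1/3, 2/5, 3/5, 4/5, 1, 1]
j=0: u_0=43/420 ∈ [0, 2/15) → index 0
j=1: u_1=103/420 ∈ [2/15, 1/3) → index 1
j=2: u_2=163/420 ∈ [1/3, 2/5) → index 2
j=3: u_3=223/420 ∈ [2/5, 3/5) → index 3
j=4: u_4=283/420 ∈ [3/5, 4/5) → index 4
j=5: u_5=49/60 ∈ [4/5, 1) → index 5
j=6: u_6=403/420 ∈ [4/5, 1) → index 5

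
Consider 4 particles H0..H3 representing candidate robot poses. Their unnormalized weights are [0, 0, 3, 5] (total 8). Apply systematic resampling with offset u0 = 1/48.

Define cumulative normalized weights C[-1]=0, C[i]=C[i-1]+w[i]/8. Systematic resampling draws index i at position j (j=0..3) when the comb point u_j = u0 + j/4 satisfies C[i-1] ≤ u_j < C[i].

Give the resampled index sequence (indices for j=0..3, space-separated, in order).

2 2 3 3

C = [0, 0, 3/8, 1]
j=0: u_0=1/48 ∈ [0, 3/8) → index 2
j=1: u_1=13/48 ∈ [0, 3/8) → index 2
j=2: u_2=25/48 ∈ [3/8, 1) → index 3
j=3: u_3=37/48 ∈ [3/8, 1) → index 3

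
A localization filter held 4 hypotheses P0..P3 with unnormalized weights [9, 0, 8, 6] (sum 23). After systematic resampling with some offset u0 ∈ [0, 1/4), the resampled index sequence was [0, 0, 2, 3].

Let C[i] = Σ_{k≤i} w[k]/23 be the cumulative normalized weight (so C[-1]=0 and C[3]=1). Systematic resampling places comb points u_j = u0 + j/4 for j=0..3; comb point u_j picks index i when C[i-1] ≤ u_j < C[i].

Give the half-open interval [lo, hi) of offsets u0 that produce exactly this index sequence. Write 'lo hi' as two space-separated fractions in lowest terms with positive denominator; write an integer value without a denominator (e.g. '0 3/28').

0 13/92

C = [9/23, 9/23, 17/23, 1]
j=0 picked index 0: u0 ∈ [0, 9/23)
j=1 picked index 0: u0 ∈ [-1/4, 13/92)
j=2 picked index 2: u0 ∈ [-5/46, 11/46)
j=3 picked index 3: u0 ∈ [-1/92, 1/4)
intersection: [0, 13/92)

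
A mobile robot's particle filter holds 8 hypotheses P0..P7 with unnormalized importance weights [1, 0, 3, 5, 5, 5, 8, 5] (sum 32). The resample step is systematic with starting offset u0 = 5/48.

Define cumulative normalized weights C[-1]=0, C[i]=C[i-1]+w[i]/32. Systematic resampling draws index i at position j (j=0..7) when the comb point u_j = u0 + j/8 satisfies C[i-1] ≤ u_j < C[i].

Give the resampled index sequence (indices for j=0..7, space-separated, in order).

2 3 4 5 6 6 7 7

C = [1/32, 1/32, 1/8, 9/32, 7/16, 19/32, 27/32, 1]
j=0: u_0=5/48 ∈ [1/32, 1/8) → index 2
j=1: u_1=11/48 ∈ [1/8, 9/32) → index 3
j=2: u_2=17/48 ∈ [9/32, 7/16) → index 4
j=3: u_3=23/48 ∈ [7/16, 19/32) → index 5
j=4: u_4=29/48 ∈ [19/32, 27/32) → index 6
j=5: u_5=35/48 ∈ [19/32, 27/32) → index 6
j=6: u_6=41/48 ∈ [27/32, 1) → index 7
j=7: u_7=47/48 ∈ [27/32, 1) → index 7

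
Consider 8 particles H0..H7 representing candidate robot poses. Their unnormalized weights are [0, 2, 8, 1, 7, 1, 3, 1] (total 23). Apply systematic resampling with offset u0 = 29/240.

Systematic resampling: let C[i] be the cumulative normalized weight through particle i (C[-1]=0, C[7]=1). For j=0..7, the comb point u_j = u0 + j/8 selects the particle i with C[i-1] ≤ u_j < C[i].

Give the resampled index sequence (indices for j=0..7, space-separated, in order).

C = [0, 2/23, 10/23, 11/23, 18/23, 19/23, 22/23, 1]
j=0: u_0=29/240 ∈ [2/23, 10/23) → index 2
j=1: u_1=59/240 ∈ [2/23, 10/23) → index 2
j=2: u_2=89/240 ∈ [2/23, 10/23) → index 2
j=3: u_3=119/240 ∈ [11/23, 18/23) → index 4
j=4: u_4=149/240 ∈ [11/23, 18/23) → index 4
j=5: u_5=179/240 ∈ [11/23, 18/23) → index 4
j=6: u_6=209/240 ∈ [19/23, 22/23) → index 6
j=7: u_7=239/240 ∈ [22/23, 1) → index 7

2 2 2 4 4 4 6 7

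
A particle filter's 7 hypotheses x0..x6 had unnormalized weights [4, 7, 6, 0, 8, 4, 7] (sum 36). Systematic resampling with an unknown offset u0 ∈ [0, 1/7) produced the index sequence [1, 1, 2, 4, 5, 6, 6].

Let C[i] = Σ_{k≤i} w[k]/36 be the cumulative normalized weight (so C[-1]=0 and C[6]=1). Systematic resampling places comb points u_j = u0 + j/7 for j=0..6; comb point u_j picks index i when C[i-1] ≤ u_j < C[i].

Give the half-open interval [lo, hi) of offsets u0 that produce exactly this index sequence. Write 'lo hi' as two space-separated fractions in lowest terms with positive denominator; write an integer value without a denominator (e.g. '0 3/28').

31/252 1/7

C = [1/9, 11/36, 17/36, 17/36, 25/36, 29/36, 1]
j=0 picked index 1: u0 ∈ [1/9, 11/36)
j=1 picked index 1: u0 ∈ [-2/63, 41/252)
j=2 picked index 2: u0 ∈ [5/252, 47/252)
j=3 picked index 4: u0 ∈ [11/252, 67/252)
j=4 picked index 5: u0 ∈ [31/252, 59/252)
j=5 picked index 6: u0 ∈ [23/252, 2/7)
j=6 picked index 6: u0 ∈ [-13/252, 1/7)
intersection: [31/252, 1/7)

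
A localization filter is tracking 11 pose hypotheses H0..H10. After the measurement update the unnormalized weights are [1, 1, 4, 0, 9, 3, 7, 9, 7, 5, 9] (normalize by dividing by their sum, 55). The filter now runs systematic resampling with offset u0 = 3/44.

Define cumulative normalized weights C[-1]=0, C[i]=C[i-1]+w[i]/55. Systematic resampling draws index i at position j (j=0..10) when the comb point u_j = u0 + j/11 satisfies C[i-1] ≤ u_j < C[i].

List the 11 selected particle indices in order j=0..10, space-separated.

C = [1/55, 2/55, 6/55, 6/55, 3/11, 18/55, 5/11, 34/55, 41/55, 46/55, 1]
j=0: u_0=3/44 ∈ [2/55, 6/55) → index 2
j=1: u_1=7/44 ∈ [6/55, 3/11) → index 4
j=2: u_2=1/4 ∈ [6/55, 3/11) → index 4
j=3: u_3=15/44 ∈ [18/55, 5/11) → index 6
j=4: u_4=19/44 ∈ [18/55, 5/11) → index 6
j=5: u_5=23/44 ∈ [5/11, 34/55) → index 7
j=6: u_6=27/44 ∈ [5/11, 34/55) → index 7
j=7: u_7=31/44 ∈ [34/55, 41/55) → index 8
j=8: u_8=35/44 ∈ [41/55, 46/55) → index 9
j=9: u_9=39/44 ∈ [46/55, 1) → index 10
j=10: u_10=43/44 ∈ [46/55, 1) → index 10

2 4 4 6 6 7 7 8 9 10 10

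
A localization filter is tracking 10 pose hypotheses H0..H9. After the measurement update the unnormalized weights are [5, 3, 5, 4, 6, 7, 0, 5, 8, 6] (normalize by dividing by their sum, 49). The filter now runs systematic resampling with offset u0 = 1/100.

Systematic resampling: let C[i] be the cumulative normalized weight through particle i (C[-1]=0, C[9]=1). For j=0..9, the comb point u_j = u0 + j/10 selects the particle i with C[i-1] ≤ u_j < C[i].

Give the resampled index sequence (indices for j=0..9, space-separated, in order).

0 1 2 3 4 5 5 7 8 9

C = [5/49, 8/49, 13/49, 17/49, 23/49, 30/49, 30/49, 5/7, 43/49, 1]
j=0: u_0=1/100 ∈ [0, 5/49) → index 0
j=1: u_1=11/100 ∈ [5/49, 8/49) → index 1
j=2: u_2=21/100 ∈ [8/49, 13/49) → index 2
j=3: u_3=31/100 ∈ [13/49, 17/49) → index 3
j=4: u_4=41/100 ∈ [17/49, 23/49) → index 4
j=5: u_5=51/100 ∈ [23/49, 30/49) → index 5
j=6: u_6=61/100 ∈ [23/49, 30/49) → index 5
j=7: u_7=71/100 ∈ [30/49, 5/7) → index 7
j=8: u_8=81/100 ∈ [5/7, 43/49) → index 8
j=9: u_9=91/100 ∈ [43/49, 1) → index 9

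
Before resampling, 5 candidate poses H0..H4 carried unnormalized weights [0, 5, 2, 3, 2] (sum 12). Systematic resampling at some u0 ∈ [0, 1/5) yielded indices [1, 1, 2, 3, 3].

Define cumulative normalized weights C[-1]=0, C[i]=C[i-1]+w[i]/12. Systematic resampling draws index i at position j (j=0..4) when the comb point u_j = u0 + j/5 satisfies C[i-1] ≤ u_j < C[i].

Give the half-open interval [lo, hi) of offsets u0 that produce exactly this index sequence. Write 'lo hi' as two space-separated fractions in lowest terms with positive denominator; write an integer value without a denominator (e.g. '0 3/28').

C = [0, 5/12, 7/12, 5/6, 1]
j=0 picked index 1: u0 ∈ [0, 5/12)
j=1 picked index 1: u0 ∈ [-1/5, 13/60)
j=2 picked index 2: u0 ∈ [1/60, 11/60)
j=3 picked index 3: u0 ∈ [-1/60, 7/30)
j=4 picked index 3: u0 ∈ [-13/60, 1/30)
intersection: [1/60, 1/30)

1/60 1/30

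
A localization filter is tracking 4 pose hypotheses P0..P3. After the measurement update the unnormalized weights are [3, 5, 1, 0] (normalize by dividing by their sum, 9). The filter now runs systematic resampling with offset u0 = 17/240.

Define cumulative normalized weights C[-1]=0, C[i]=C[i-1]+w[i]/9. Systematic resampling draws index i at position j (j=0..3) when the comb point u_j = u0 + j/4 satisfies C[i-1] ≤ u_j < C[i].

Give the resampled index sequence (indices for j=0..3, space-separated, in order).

C = [1/3, 8/9, 1, 1]
j=0: u_0=17/240 ∈ [0, 1/3) → index 0
j=1: u_1=77/240 ∈ [0, 1/3) → index 0
j=2: u_2=137/240 ∈ [1/3, 8/9) → index 1
j=3: u_3=197/240 ∈ [1/3, 8/9) → index 1

0 0 1 1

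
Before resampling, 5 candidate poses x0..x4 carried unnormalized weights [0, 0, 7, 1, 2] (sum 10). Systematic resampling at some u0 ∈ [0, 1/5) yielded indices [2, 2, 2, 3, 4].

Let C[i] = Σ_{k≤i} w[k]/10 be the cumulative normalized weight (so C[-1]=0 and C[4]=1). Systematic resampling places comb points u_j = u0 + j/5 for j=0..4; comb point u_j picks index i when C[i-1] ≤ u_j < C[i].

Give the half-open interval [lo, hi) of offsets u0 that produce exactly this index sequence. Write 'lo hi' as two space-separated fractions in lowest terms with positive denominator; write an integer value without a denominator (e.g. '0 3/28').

C = [0, 0, 7/10, 4/5, 1]
j=0 picked index 2: u0 ∈ [0, 7/10)
j=1 picked index 2: u0 ∈ [-1/5, 1/2)
j=2 picked index 2: u0 ∈ [-2/5, 3/10)
j=3 picked index 3: u0 ∈ [1/10, 1/5)
j=4 picked index 4: u0 ∈ [0, 1/5)
intersection: [1/10, 1/5)

1/10 1/5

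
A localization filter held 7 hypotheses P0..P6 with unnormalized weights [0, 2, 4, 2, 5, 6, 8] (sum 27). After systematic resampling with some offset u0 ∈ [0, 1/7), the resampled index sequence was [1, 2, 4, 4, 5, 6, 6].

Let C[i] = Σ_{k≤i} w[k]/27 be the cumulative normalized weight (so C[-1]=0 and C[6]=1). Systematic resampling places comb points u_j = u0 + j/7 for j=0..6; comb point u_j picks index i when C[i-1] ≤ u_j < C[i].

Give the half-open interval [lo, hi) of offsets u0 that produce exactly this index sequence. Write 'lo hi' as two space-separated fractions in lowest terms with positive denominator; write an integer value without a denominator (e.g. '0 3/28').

C = [0, 2/27, 2/9, 8/27, 13/27, 19/27, 1]
j=0 picked index 1: u0 ∈ [0, 2/27)
j=1 picked index 2: u0 ∈ [-13/189, 5/63)
j=2 picked index 4: u0 ∈ [2/189, 37/189)
j=3 picked index 4: u0 ∈ [-25/189, 10/189)
j=4 picked index 5: u0 ∈ [-17/189, 25/189)
j=5 picked index 6: u0 ∈ [-2/189, 2/7)
j=6 picked index 6: u0 ∈ [-29/189, 1/7)
intersection: [2/189, 10/189)

2/189 10/189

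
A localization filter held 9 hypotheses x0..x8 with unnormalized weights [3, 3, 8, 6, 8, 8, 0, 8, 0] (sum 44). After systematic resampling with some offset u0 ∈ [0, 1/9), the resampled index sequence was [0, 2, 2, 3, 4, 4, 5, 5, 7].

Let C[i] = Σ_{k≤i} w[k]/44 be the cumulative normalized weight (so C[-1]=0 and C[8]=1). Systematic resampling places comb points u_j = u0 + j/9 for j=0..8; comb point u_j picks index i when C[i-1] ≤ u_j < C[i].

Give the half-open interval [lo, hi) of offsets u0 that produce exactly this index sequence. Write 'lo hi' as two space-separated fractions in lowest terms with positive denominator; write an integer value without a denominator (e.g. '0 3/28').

C = [3/44, 3/22, 7/22, 5/11, 7/11, 9/11, 9/11, 1, 1]
j=0 picked index 0: u0 ∈ [0, 3/44)
j=1 picked index 2: u0 ∈ [5/198, 41/198)
j=2 picked index 2: u0 ∈ [-17/198, 19/198)
j=3 picked index 3: u0 ∈ [-1/66, 4/33)
j=4 picked index 4: u0 ∈ [1/99, 19/99)
j=5 picked index 4: u0 ∈ [-10/99, 8/99)
j=6 picked index 5: u0 ∈ [-1/33, 5/33)
j=7 picked index 5: u0 ∈ [-14/99, 4/99)
j=8 picked index 7: u0 ∈ [-7/99, 1/9)
intersection: [5/198, 4/99)

5/198 4/99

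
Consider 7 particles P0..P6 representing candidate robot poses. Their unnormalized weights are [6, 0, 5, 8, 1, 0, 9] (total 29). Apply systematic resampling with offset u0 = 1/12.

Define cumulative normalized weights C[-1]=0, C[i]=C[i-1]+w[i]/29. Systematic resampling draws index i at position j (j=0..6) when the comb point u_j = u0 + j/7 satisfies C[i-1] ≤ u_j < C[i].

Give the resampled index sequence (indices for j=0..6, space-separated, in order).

0 2 2 3 3 6 6

C = [6/29, 6/29, 11/29, 19/29, 20/29, 20/29, 1]
j=0: u_0=1/12 ∈ [0, 6/29) → index 0
j=1: u_1=19/84 ∈ [6/29, 11/29) → index 2
j=2: u_2=31/84 ∈ [6/29, 11/29) → index 2
j=3: u_3=43/84 ∈ [11/29, 19/29) → index 3
j=4: u_4=55/84 ∈ [11/29, 19/29) → index 3
j=5: u_5=67/84 ∈ [20/29, 1) → index 6
j=6: u_6=79/84 ∈ [20/29, 1) → index 6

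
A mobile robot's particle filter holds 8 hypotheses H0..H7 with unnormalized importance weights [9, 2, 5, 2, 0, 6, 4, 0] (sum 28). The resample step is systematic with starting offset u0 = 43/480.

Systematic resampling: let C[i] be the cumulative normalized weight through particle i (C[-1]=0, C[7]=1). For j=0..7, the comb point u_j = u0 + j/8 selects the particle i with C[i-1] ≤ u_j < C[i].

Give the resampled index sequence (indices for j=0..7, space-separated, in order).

C = [9/28, 11/28, 4/7, 9/14, 9/14, 6/7, 1, 1]
j=0: u_0=43/480 ∈ [0, 9/28) → index 0
j=1: u_1=103/480 ∈ [0, 9/28) → index 0
j=2: u_2=163/480 ∈ [9/28, 11/28) → index 1
j=3: u_3=223/480 ∈ [11/28, 4/7) → index 2
j=4: u_4=283/480 ∈ [4/7, 9/14) → index 3
j=5: u_5=343/480 ∈ [9/14, 6/7) → index 5
j=6: u_6=403/480 ∈ [9/14, 6/7) → index 5
j=7: u_7=463/480 ∈ [6/7, 1) → index 6

0 0 1 2 3 5 5 6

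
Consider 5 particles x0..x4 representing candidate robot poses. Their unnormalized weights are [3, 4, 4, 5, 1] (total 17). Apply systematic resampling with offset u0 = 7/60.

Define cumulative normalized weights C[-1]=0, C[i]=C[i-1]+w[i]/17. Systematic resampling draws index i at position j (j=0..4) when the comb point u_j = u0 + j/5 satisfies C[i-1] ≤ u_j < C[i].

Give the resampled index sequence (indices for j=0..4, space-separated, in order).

0 1 2 3 3

C = [3/17, 7/17, 11/17, 16/17, 1]
j=0: u_0=7/60 ∈ [0, 3/17) → index 0
j=1: u_1=19/60 ∈ [3/17, 7/17) → index 1
j=2: u_2=31/60 ∈ [7/17, 11/17) → index 2
j=3: u_3=43/60 ∈ [11/17, 16/17) → index 3
j=4: u_4=11/12 ∈ [11/17, 16/17) → index 3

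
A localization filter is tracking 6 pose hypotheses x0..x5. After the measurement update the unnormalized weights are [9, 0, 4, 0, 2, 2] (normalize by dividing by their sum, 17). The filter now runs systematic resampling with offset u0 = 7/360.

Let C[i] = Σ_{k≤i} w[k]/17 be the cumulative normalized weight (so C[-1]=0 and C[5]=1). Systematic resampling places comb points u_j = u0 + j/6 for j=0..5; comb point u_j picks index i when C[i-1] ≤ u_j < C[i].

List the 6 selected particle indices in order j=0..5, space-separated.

C = [9/17, 9/17, 13/17, 13/17, 15/17, 1]
j=0: u_0=7/360 ∈ [0, 9/17) → index 0
j=1: u_1=67/360 ∈ [0, 9/17) → index 0
j=2: u_2=127/360 ∈ [0, 9/17) → index 0
j=3: u_3=187/360 ∈ [0, 9/17) → index 0
j=4: u_4=247/360 ∈ [9/17, 13/17) → index 2
j=5: u_5=307/360 ∈ [13/17, 15/17) → index 4

0 0 0 0 2 4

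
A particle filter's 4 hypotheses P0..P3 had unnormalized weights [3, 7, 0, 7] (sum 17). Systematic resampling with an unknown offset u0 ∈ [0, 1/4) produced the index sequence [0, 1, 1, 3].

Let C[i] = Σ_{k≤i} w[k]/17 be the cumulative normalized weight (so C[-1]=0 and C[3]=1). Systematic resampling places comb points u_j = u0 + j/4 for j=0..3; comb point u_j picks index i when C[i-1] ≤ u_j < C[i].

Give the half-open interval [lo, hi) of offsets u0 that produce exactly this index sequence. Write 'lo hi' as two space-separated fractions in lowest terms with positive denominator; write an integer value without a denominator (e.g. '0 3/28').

0 3/34

C = [3/17, 10/17, 10/17, 1]
j=0 picked index 0: u0 ∈ [0, 3/17)
j=1 picked index 1: u0 ∈ [-5/68, 23/68)
j=2 picked index 1: u0 ∈ [-11/34, 3/34)
j=3 picked index 3: u0 ∈ [-11/68, 1/4)
intersection: [0, 3/34)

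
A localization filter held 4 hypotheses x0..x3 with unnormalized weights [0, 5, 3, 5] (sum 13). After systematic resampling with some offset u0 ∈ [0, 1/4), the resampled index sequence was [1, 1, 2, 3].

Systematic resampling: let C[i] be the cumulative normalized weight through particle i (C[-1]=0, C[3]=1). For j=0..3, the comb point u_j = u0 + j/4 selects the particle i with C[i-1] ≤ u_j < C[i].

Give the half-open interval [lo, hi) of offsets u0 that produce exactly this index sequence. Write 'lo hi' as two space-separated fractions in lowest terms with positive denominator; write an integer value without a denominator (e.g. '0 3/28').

0 3/26

C = [0, 5/13, 8/13, 1]
j=0 picked index 1: u0 ∈ [0, 5/13)
j=1 picked index 1: u0 ∈ [-1/4, 7/52)
j=2 picked index 2: u0 ∈ [-3/26, 3/26)
j=3 picked index 3: u0 ∈ [-7/52, 1/4)
intersection: [0, 3/26)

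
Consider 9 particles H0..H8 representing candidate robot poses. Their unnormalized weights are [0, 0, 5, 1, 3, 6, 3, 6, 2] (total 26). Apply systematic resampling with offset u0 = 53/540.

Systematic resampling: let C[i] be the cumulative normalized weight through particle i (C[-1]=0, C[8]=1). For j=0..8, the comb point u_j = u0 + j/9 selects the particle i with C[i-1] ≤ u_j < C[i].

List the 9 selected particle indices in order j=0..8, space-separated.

2 3 4 5 5 6 7 7 8

C = [0, 0, 5/26, 3/13, 9/26, 15/26, 9/13, 12/13, 1]
j=0: u_0=53/540 ∈ [0, 5/26) → index 2
j=1: u_1=113/540 ∈ [5/26, 3/13) → index 3
j=2: u_2=173/540 ∈ [3/13, 9/26) → index 4
j=3: u_3=233/540 ∈ [9/26, 15/26) → index 5
j=4: u_4=293/540 ∈ [9/26, 15/26) → index 5
j=5: u_5=353/540 ∈ [15/26, 9/13) → index 6
j=6: u_6=413/540 ∈ [9/13, 12/13) → index 7
j=7: u_7=473/540 ∈ [9/13, 12/13) → index 7
j=8: u_8=533/540 ∈ [12/13, 1) → index 8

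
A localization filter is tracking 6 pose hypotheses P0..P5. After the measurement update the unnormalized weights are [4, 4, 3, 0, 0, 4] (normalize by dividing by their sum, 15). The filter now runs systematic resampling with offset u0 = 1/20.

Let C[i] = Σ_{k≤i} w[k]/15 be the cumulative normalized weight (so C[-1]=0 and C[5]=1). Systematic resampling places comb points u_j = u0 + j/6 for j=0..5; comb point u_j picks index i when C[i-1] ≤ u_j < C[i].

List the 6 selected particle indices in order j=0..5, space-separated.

0 0 1 2 2 5

C = [4/15, 8/15, 11/15, 11/15, 11/15, 1]
j=0: u_0=1/20 ∈ [0, 4/15) → index 0
j=1: u_1=13/60 ∈ [0, 4/15) → index 0
j=2: u_2=23/60 ∈ [4/15, 8/15) → index 1
j=3: u_3=11/20 ∈ [8/15, 11/15) → index 2
j=4: u_4=43/60 ∈ [8/15, 11/15) → index 2
j=5: u_5=53/60 ∈ [11/15, 1) → index 5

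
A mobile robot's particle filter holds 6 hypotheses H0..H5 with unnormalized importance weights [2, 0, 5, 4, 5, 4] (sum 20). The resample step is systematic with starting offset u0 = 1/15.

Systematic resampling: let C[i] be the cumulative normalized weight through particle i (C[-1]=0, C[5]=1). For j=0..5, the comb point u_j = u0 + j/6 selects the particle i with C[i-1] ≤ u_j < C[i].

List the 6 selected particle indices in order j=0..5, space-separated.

0 2 3 4 4 5

C = [1/10, 1/10, 7/20, 11/20, 4/5, 1]
j=0: u_0=1/15 ∈ [0, 1/10) → index 0
j=1: u_1=7/30 ∈ [1/10, 7/20) → index 2
j=2: u_2=2/5 ∈ [7/20, 11/20) → index 3
j=3: u_3=17/30 ∈ [11/20, 4/5) → index 4
j=4: u_4=11/15 ∈ [11/20, 4/5) → index 4
j=5: u_5=9/10 ∈ [4/5, 1) → index 5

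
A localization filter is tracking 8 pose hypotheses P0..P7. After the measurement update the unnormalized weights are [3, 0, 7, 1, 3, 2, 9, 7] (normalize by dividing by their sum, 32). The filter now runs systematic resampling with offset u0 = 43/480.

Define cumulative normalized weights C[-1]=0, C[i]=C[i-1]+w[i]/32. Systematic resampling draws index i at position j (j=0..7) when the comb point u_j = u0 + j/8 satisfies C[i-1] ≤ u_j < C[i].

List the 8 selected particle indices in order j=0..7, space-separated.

0 2 3 5 6 6 7 7

C = [3/32, 3/32, 5/16, 11/32, 7/16, 1/2, 25/32, 1]
j=0: u_0=43/480 ∈ [0, 3/32) → index 0
j=1: u_1=103/480 ∈ [3/32, 5/16) → index 2
j=2: u_2=163/480 ∈ [5/16, 11/32) → index 3
j=3: u_3=223/480 ∈ [7/16, 1/2) → index 5
j=4: u_4=283/480 ∈ [1/2, 25/32) → index 6
j=5: u_5=343/480 ∈ [1/2, 25/32) → index 6
j=6: u_6=403/480 ∈ [25/32, 1) → index 7
j=7: u_7=463/480 ∈ [25/32, 1) → index 7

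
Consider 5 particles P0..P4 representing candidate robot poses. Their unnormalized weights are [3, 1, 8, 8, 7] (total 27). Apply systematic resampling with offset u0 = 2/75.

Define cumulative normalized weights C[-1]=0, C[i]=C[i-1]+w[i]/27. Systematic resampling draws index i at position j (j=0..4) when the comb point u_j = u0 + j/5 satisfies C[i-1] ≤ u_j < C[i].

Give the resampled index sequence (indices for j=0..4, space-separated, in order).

C = [1/9, 4/27, 4/9, 20/27, 1]
j=0: u_0=2/75 ∈ [0, 1/9) → index 0
j=1: u_1=17/75 ∈ [4/27, 4/9) → index 2
j=2: u_2=32/75 ∈ [4/27, 4/9) → index 2
j=3: u_3=47/75 ∈ [4/9, 20/27) → index 3
j=4: u_4=62/75 ∈ [20/27, 1) → index 4

0 2 2 3 4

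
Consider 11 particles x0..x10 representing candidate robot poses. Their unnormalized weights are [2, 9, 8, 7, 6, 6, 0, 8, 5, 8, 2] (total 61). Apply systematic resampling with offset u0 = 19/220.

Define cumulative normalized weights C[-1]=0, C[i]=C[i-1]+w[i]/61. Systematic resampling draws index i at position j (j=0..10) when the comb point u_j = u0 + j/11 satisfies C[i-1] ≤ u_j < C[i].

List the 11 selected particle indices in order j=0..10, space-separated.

C = [2/61, 11/61, 19/61, 26/61, 32/61, 38/61, 38/61, 46/61, 51/61, 59/61, 1]
j=0: u_0=19/220 ∈ [2/61, 11/61) → index 1
j=1: u_1=39/220 ∈ [2/61, 11/61) → index 1
j=2: u_2=59/220 ∈ [11/61, 19/61) → index 2
j=3: u_3=79/220 ∈ [19/61, 26/61) → index 3
j=4: u_4=9/20 ∈ [26/61, 32/61) → index 4
j=5: u_5=119/220 ∈ [32/61, 38/61) → index 5
j=6: u_6=139/220 ∈ [38/61, 46/61) → index 7
j=7: u_7=159/220 ∈ [38/61, 46/61) → index 7
j=8: u_8=179/220 ∈ [46/61, 51/61) → index 8
j=9: u_9=199/220 ∈ [51/61, 59/61) → index 9
j=10: u_10=219/220 ∈ [59/61, 1) → index 10

1 1 2 3 4 5 7 7 8 9 10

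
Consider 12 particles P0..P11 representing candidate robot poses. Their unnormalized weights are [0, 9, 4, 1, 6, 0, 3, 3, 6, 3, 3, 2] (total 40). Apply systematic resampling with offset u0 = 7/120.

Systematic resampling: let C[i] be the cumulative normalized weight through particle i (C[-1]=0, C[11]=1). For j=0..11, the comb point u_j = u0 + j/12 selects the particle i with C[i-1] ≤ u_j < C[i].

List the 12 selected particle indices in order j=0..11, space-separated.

1 1 2 2 4 4 6 7 8 9 10 11

C = [0, 9/40, 13/40, 7/20, 1/2, 1/2, 23/40, 13/20, 4/5, 7/8, 19/20, 1]
j=0: u_0=7/120 ∈ [0, 9/40) → index 1
j=1: u_1=17/120 ∈ [0, 9/40) → index 1
j=2: u_2=9/40 ∈ [9/40, 13/40) → index 2
j=3: u_3=37/120 ∈ [9/40, 13/40) → index 2
j=4: u_4=47/120 ∈ [7/20, 1/2) → index 4
j=5: u_5=19/40 ∈ [7/20, 1/2) → index 4
j=6: u_6=67/120 ∈ [1/2, 23/40) → index 6
j=7: u_7=77/120 ∈ [23/40, 13/20) → index 7
j=8: u_8=29/40 ∈ [13/20, 4/5) → index 8
j=9: u_9=97/120 ∈ [4/5, 7/8) → index 9
j=10: u_10=107/120 ∈ [7/8, 19/20) → index 10
j=11: u_11=39/40 ∈ [19/20, 1) → index 11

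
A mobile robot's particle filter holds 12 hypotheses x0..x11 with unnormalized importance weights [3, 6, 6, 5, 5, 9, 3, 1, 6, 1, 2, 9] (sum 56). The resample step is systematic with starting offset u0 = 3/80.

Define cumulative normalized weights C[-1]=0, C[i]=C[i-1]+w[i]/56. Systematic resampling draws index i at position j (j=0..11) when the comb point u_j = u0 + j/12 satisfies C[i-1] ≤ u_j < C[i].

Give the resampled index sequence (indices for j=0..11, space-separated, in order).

C = [3/56, 9/56, 15/56, 5/14, 25/56, 17/28, 37/56, 19/28, 11/14, 45/56, 47/56, 1]
j=0: u_0=3/80 ∈ [0, 3/56) → index 0
j=1: u_1=29/240 ∈ [3/56, 9/56) → index 1
j=2: u_2=49/240 ∈ [9/56, 15/56) → index 2
j=3: u_3=23/80 ∈ [15/56, 5/14) → index 3
j=4: u_4=89/240 ∈ [5/14, 25/56) → index 4
j=5: u_5=109/240 ∈ [25/56, 17/28) → index 5
j=6: u_6=43/80 ∈ [25/56, 17/28) → index 5
j=7: u_7=149/240 ∈ [17/28, 37/56) → index 6
j=8: u_8=169/240 ∈ [19/28, 11/14) → index 8
j=9: u_9=63/80 ∈ [11/14, 45/56) → index 9
j=10: u_10=209/240 ∈ [47/56, 1) → index 11
j=11: u_11=229/240 ∈ [47/56, 1) → index 11

0 1 2 3 4 5 5 6 8 9 11 11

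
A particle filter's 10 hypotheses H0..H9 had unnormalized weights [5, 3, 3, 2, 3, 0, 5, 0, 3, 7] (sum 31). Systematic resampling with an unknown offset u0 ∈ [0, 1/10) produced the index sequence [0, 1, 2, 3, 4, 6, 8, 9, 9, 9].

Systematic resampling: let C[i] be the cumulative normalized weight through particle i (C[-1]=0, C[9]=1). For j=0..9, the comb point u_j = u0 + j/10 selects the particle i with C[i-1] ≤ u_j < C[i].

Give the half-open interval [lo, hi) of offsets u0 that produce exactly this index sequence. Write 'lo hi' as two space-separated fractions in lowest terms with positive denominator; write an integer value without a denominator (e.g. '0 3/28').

12/155 1/10

C = [5/31, 8/31, 11/31, 13/31, 16/31, 16/31, 21/31, 21/31, 24/31, 1]
j=0 picked index 0: u0 ∈ [0, 5/31)
j=1 picked index 1: u0 ∈ [19/310, 49/310)
j=2 picked index 2: u0 ∈ [9/155, 24/155)
j=3 picked index 3: u0 ∈ [17/310, 37/310)
j=4 picked index 4: u0 ∈ [3/155, 18/155)
j=5 picked index 6: u0 ∈ [1/62, 11/62)
j=6 picked index 8: u0 ∈ [12/155, 27/155)
j=7 picked index 9: u0 ∈ [23/310, 3/10)
j=8 picked index 9: u0 ∈ [-4/155, 1/5)
j=9 picked index 9: u0 ∈ [-39/310, 1/10)
intersection: [12/155, 1/10)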